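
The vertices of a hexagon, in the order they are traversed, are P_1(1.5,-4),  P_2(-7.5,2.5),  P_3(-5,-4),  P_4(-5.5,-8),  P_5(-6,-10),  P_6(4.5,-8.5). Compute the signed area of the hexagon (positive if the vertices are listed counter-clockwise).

Apply the shoelace (surveyor's) formula: 2A = Σ (x_i·y_{i+1} − x_{i+1}·y_i), indices taken mod 6.
P_1→P_2: (1.5)(2.5) − (-7.5)(-4) = -26.25
P_2→P_3: (-7.5)(-4) − (-5)(2.5) = 42.5
P_3→P_4: (-5)(-8) − (-5.5)(-4) = 18
P_4→P_5: (-5.5)(-10) − (-6)(-8) = 7
P_5→P_6: (-6)(-8.5) − (4.5)(-10) = 96
P_6→P_1: (4.5)(-4) − (1.5)(-8.5) = -5.25
Σ = 132
Signed area = Σ/2 = 66 (positive ⇒ counter-clockwise traversal).

66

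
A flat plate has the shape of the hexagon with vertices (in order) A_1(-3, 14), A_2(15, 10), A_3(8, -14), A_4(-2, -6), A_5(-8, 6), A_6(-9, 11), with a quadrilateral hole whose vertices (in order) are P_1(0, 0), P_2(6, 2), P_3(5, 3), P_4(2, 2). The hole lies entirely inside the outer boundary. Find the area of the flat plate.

390.5

Outer boundary:
Apply the shoelace (surveyor's) formula: 2A = Σ (x_i·y_{i+1} − x_{i+1}·y_i), indices taken mod 6.
Σ = (-240) + (-290) + (-76) + (-60) + (-34) + (-93) = -793
Area = |Σ|/2 = 396.5.
Hole:
Apply the shoelace formula: 2A = Σ (x_i·y_{i+1} − x_{i+1}·y_i), indices taken mod 4.
P_1→P_2: (0)(2) − (6)(0) = 0
P_2→P_3: (6)(3) − (5)(2) = 8
P_3→P_4: (5)(2) − (2)(3) = 4
P_4→P_1: (2)(0) − (0)(2) = 0
Σ = 12
Area = |Σ|/2 = 6.
Net area = 396.5 − 6 = 390.5.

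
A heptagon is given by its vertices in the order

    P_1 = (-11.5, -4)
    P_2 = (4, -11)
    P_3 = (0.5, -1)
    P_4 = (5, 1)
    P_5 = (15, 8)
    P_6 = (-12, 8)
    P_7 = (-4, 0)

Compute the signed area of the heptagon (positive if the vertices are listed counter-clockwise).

Apply the surveyor's formula: 2A = Σ (x_i·y_{i+1} − x_{i+1}·y_i), indices taken mod 7.
Cross-terms: 142.5, 1.5, 5.5, 25, 216, 32, 16  ⇒  Σ = 438.5
Signed area = Σ/2 = 219.25 (positive ⇒ counter-clockwise traversal).

219.25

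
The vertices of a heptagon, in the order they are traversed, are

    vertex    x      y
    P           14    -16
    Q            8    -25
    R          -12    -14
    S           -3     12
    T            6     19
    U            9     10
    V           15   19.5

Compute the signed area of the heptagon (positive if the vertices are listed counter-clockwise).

Σ = (-222) + (-412) + (-186) + (-129) + (-111) + (25.5) + (-513) = -1547.5
Signed area = Σ/2 = -773.75 (negative ⇒ clockwise traversal).

-773.75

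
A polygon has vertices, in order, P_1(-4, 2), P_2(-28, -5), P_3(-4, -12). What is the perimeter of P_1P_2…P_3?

|P_1P_2| = √((-24)² + (-7)²) = √625 = 25
|P_2P_3| = √((24)² + (-7)²) = √625 = 25
|P_3P_1| = √((0)² + (14)²) = √196 = 14
Perimeter = 25 + 25 + 14 = 64.

64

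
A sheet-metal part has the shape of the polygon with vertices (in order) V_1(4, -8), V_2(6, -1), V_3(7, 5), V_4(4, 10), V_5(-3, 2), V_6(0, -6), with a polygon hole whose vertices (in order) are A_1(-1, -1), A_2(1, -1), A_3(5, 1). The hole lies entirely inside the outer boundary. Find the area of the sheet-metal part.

103.5

Outer boundary:
V_1→V_2: (4)(-1) − (6)(-8) = 44
V_2→V_3: (6)(5) − (7)(-1) = 37
V_3→V_4: (7)(10) − (4)(5) = 50
V_4→V_5: (4)(2) − (-3)(10) = 38
V_5→V_6: (-3)(-6) − (0)(2) = 18
V_6→V_1: (0)(-8) − (4)(-6) = 24
Σ = 211
Area = |Σ|/2 = 105.5.
Hole:
Cross-terms: 2, 6, -4  ⇒  Σ = 4
Area = |Σ|/2 = 2.
Net area = 105.5 − 2 = 103.5.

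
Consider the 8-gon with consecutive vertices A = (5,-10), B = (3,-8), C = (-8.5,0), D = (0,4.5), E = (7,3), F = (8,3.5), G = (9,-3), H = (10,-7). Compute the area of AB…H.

150.375

Cross-terms: -10, -68, -38.25, -31.5, 0.5, -55.5, -33, -65  ⇒  Σ = -300.75
Area = |Σ|/2 = 150.375.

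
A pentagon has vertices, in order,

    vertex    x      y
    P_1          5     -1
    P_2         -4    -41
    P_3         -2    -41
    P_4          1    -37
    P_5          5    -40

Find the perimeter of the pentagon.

|P_1P_2| = √((-9)² + (-40)²) = √1681 = 41
|P_2P_3| = √((2)² + (0)²) = √4 = 2
|P_3P_4| = √((3)² + (4)²) = √25 = 5
|P_4P_5| = √((4)² + (-3)²) = √25 = 5
|P_5P_1| = √((0)² + (39)²) = √1521 = 39
Perimeter = 41 + 2 + 5 + 5 + 39 = 92.

92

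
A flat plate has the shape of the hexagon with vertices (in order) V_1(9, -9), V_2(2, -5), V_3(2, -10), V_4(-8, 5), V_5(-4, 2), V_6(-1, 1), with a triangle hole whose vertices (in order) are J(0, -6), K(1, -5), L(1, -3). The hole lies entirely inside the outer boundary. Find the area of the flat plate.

51.5

Outer boundary:
Σ = (-27) + (-10) + (-70) + (4) + (-2) + (0) = -105
Area = |Σ|/2 = 52.5.
Hole:
Apply the surveyor's formula: 2A = Σ (x_i·y_{i+1} − x_{i+1}·y_i), indices taken mod 3.
J→K: (0)(-5) − (1)(-6) = 6
K→L: (1)(-3) − (1)(-5) = 2
L→J: (1)(-6) − (0)(-3) = -6
Σ = 2
Area = |Σ|/2 = 1.
Net area = 52.5 − 1 = 51.5.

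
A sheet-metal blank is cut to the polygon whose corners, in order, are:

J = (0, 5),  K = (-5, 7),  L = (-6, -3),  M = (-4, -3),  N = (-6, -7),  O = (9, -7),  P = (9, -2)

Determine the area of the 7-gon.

146.5

Cross-terms: 25, 57, 6, 10, 105, 45, 45  ⇒  Σ = 293
Area = |Σ|/2 = 146.5.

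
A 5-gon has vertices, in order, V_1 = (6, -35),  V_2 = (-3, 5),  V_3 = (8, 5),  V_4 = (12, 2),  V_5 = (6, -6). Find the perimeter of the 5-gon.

96

|V_1V_2| = √((-9)² + (40)²) = √1681 = 41
|V_2V_3| = √((11)² + (0)²) = √121 = 11
|V_3V_4| = √((4)² + (-3)²) = √25 = 5
|V_4V_5| = √((-6)² + (-8)²) = √100 = 10
|V_5V_1| = √((0)² + (-29)²) = √841 = 29
Perimeter = 41 + 11 + 5 + 10 + 29 = 96.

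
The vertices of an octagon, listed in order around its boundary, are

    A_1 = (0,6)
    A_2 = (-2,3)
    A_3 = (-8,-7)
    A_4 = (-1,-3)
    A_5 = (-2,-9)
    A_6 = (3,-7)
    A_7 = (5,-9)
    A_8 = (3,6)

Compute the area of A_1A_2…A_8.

97

Σ = (12) + (38) + (17) + (3) + (41) + (8) + (57) + (18) = 194
Area = |Σ|/2 = 97.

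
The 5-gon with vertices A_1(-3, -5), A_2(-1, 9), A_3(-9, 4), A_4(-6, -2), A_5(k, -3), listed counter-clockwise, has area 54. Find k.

The doubled signed area Σ (x_i y_{i+1} − x_{i+1} y_i) is linear in k.
With k=0 it equals 96; the coefficient of k is -3 (from the two edges through A_5).
So -3·k + 96 = 2·54 = 108 ⇒ k = -4.

-4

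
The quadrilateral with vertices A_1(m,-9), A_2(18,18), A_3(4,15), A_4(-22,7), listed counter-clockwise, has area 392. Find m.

-12

The doubled signed area Σ (x_i y_{i+1} − x_{i+1} y_i) is linear in m.
With m=0 it equals 916; the coefficient of m is 11 (from the two edges through A_1).
So 11·m + 916 = 2·392 = 784 ⇒ m = -12.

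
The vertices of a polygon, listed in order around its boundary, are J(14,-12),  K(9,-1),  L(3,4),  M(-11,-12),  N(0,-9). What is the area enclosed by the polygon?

183

Apply the surveyor's formula: 2A = Σ (x_i·y_{i+1} − x_{i+1}·y_i), indices taken mod 5.
Cross-terms: 94, 39, 8, 99, 126  ⇒  Σ = 366
Area = |Σ|/2 = 183.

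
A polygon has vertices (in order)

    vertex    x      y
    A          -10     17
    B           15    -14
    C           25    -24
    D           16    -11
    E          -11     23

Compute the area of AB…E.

137

Apply Gauss's area formula: 2A = Σ (x_i·y_{i+1} − x_{i+1}·y_i), indices taken mod 5.
Σ = (-115) + (-10) + (109) + (247) + (43) = 274
Area = |Σ|/2 = 137.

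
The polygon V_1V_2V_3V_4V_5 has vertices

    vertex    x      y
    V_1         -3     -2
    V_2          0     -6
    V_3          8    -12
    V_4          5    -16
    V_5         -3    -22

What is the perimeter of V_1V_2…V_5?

50

|V_1V_2| = √((3)² + (-4)²) = √25 = 5
|V_2V_3| = √((8)² + (-6)²) = √100 = 10
|V_3V_4| = √((-3)² + (-4)²) = √25 = 5
|V_4V_5| = √((-8)² + (-6)²) = √100 = 10
|V_5V_1| = √((0)² + (20)²) = √400 = 20
Perimeter = 5 + 10 + 5 + 10 + 20 = 50.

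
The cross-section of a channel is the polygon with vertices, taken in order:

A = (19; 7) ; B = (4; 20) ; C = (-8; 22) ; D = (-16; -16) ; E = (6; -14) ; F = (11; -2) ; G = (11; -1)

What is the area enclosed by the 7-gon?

824.5

Apply the shoelace (surveyor's) formula: 2A = Σ (x_i·y_{i+1} − x_{i+1}·y_i), indices taken mod 7.
Σ = (352) + (248) + (480) + (320) + (142) + (11) + (96) = 1649
Area = |Σ|/2 = 824.5.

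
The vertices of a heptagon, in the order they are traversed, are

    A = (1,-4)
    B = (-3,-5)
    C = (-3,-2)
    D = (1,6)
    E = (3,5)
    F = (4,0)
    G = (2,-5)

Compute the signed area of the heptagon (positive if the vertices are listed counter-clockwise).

-49

Σ = (-17) + (-9) + (-16) + (-13) + (-20) + (-20) + (-3) = -98
Signed area = Σ/2 = -49 (negative ⇒ clockwise traversal).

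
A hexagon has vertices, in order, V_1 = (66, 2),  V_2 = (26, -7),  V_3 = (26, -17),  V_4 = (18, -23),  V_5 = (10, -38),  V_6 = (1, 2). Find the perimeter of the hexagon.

184

|V_1V_2| = √((-40)² + (-9)²) = √1681 = 41
|V_2V_3| = √((0)² + (-10)²) = √100 = 10
|V_3V_4| = √((-8)² + (-6)²) = √100 = 10
|V_4V_5| = √((-8)² + (-15)²) = √289 = 17
|V_5V_6| = √((-9)² + (40)²) = √1681 = 41
|V_6V_1| = √((65)² + (0)²) = √4225 = 65
Perimeter = 41 + 10 + 10 + 17 + 41 + 65 = 184.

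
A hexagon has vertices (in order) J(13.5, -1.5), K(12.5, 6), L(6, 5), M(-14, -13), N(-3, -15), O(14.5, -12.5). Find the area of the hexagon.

Apply the shoelace formula: 2A = Σ (x_i·y_{i+1} − x_{i+1}·y_i), indices taken mod 6.
Σ = (99.75) + (26.5) + (-8) + (171) + (255) + (147) = 691.25
Area = |Σ|/2 = 345.625.

345.625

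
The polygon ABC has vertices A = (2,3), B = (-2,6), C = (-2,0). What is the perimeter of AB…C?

16

|AB| = √((-4)² + (3)²) = √25 = 5
|BC| = √((0)² + (-6)²) = √36 = 6
|CA| = √((4)² + (3)²) = √25 = 5
Perimeter = 5 + 6 + 5 = 16.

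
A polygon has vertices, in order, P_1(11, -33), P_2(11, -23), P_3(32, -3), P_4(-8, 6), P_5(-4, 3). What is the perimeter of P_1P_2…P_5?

|P_1P_2| = √((0)² + (10)²) = √100 = 10
|P_2P_3| = √((21)² + (20)²) = √841 = 29
|P_3P_4| = √((-40)² + (9)²) = √1681 = 41
|P_4P_5| = √((4)² + (-3)²) = √25 = 5
|P_5P_1| = √((15)² + (-36)²) = √1521 = 39
Perimeter = 10 + 29 + 41 + 5 + 39 = 124.

124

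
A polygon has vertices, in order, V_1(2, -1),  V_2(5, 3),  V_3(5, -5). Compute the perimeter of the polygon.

18

|V_1V_2| = √((3)² + (4)²) = √25 = 5
|V_2V_3| = √((0)² + (-8)²) = √64 = 8
|V_3V_1| = √((-3)² + (4)²) = √25 = 5
Perimeter = 5 + 8 + 5 = 18.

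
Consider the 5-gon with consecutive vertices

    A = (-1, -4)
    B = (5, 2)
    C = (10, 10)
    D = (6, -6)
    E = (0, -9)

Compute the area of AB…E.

67.5

Σ = (18) + (30) + (-120) + (-54) + (-9) = -135
Area = |Σ|/2 = 67.5.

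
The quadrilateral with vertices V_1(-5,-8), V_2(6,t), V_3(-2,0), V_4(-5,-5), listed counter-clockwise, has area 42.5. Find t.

-4

Write out the shoelace sum; only the two edges meeting at V_2 involve t:
2·Area = [((-5)·t − 6·(-8)) + (6·0 − (-2)·t)] + 25
       = -3·t + 73 = 85
⇒ t = -4.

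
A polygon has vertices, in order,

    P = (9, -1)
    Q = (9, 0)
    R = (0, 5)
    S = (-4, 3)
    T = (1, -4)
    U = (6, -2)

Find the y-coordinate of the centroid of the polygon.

Apply Gauss's area formula. First the cross-terms c_i = x_i·y_{i+1} − x_{i+1}·y_i:
  9, 45, 20, 13, 22, 12  ⇒  2A = 121, A = 60.5.
Then Σ (y_i + y_{i+1})·c_i = 195, so ȳ = 195 / (6·60.5) = 65/121.

65/121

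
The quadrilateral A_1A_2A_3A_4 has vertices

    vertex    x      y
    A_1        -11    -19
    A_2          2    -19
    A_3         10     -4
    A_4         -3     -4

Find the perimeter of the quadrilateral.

60

|A_1A_2| = √((13)² + (0)²) = √169 = 13
|A_2A_3| = √((8)² + (15)²) = √289 = 17
|A_3A_4| = √((-13)² + (0)²) = √169 = 13
|A_4A_1| = √((-8)² + (-15)²) = √289 = 17
Perimeter = 13 + 17 + 13 + 17 = 60.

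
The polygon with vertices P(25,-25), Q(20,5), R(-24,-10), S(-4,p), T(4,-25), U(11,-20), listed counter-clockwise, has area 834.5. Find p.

-23

Write out the shoelace sum; only the two edges meeting at S involve p:
2·Area = [((-24)·p − (-4)·(-10)) + ((-4)·(-25) − 4·p)] + 965
       = -28·p + 1025 = 1669
⇒ p = -23.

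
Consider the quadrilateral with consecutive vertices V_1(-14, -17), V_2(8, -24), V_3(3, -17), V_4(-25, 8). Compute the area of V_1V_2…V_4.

Apply the shoelace formula: 2A = Σ (x_i·y_{i+1} − x_{i+1}·y_i), indices taken mod 4.
Σ = (472) + (-64) + (-401) + (537) = 544
Area = |Σ|/2 = 272.

272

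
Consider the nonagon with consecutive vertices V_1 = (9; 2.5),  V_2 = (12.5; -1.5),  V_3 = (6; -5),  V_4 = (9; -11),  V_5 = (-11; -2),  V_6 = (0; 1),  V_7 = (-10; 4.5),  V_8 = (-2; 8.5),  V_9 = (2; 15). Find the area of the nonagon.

256.125

Apply Gauss's area formula: 2A = Σ (x_i·y_{i+1} − x_{i+1}·y_i), indices taken mod 9.
Σ = (-44.75) + (-53.5) + (-21) + (-139) + (-11) + (10) + (-76) + (-47) + (-130) = -512.25
Area = |Σ|/2 = 256.125.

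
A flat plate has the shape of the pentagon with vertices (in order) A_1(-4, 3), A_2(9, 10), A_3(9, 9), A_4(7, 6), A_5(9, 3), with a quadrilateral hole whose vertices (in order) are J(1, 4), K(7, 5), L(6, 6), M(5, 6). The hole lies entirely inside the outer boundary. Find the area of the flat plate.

Outer boundary:
Σ = (-67) + (-9) + (-9) + (-33) + (39) = -79
Area = |Σ|/2 = 39.5.
Hole:
J→K: (1)(5) − (7)(4) = -23
K→L: (7)(6) − (6)(5) = 12
L→M: (6)(6) − (5)(6) = 6
M→J: (5)(4) − (1)(6) = 14
Σ = 9
Area = |Σ|/2 = 4.5.
Net area = 39.5 − 4.5 = 35.

35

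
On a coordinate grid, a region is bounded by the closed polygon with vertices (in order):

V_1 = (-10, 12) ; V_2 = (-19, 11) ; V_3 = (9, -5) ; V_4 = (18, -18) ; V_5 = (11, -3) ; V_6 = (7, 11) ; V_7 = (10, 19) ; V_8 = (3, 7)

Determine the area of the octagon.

235

Apply the shoelace formula: 2A = Σ (x_i·y_{i+1} − x_{i+1}·y_i), indices taken mod 8.
V_1→V_2: (-10)(11) − (-19)(12) = 118
V_2→V_3: (-19)(-5) − (9)(11) = -4
V_3→V_4: (9)(-18) − (18)(-5) = -72
V_4→V_5: (18)(-3) − (11)(-18) = 144
V_5→V_6: (11)(11) − (7)(-3) = 142
V_6→V_7: (7)(19) − (10)(11) = 23
V_7→V_8: (10)(7) − (3)(19) = 13
V_8→V_1: (3)(12) − (-10)(7) = 106
Σ = 470
Area = |Σ|/2 = 235.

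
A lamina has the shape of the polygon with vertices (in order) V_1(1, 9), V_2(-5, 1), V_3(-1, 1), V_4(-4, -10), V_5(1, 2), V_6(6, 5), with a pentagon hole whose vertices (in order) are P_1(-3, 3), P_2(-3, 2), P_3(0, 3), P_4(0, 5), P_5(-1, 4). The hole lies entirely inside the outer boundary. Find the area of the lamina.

Outer boundary:
Σ = (46) + (-4) + (14) + (2) + (-7) + (49) = 100
Area = |Σ|/2 = 50.
Hole:
Apply the shoelace formula: 2A = Σ (x_i·y_{i+1} − x_{i+1}·y_i), indices taken mod 5.
Σ = (3) + (-9) + (0) + (5) + (9) = 8
Area = |Σ|/2 = 4.
Net area = 50 − 4 = 46.

46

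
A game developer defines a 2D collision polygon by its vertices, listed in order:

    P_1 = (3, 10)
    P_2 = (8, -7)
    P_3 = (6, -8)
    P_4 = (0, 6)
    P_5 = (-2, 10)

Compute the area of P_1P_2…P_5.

Apply the shoelace (surveyor's) formula: 2A = Σ (x_i·y_{i+1} − x_{i+1}·y_i), indices taken mod 5.
Cross-terms: -101, -22, 36, 12, -50  ⇒  Σ = -125
Area = |Σ|/2 = 62.5.

62.5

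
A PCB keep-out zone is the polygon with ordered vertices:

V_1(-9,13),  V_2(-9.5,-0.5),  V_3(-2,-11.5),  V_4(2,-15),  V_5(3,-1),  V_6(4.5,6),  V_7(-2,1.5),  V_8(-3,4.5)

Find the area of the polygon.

Apply the shoelace (surveyor's) formula: 2A = Σ (x_i·y_{i+1} − x_{i+1}·y_i), indices taken mod 8.
Σ = (128) + (108.25) + (53) + (43) + (22.5) + (18.75) + (-4.5) + (1.5) = 370.5
Area = |Σ|/2 = 185.25.

185.25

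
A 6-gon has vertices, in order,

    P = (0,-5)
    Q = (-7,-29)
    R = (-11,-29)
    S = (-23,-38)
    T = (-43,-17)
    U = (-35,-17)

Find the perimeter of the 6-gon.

|PQ| = √((-7)² + (-24)²) = √625 = 25
|QR| = √((-4)² + (0)²) = √16 = 4
|RS| = √((-12)² + (-9)²) = √225 = 15
|ST| = √((-20)² + (21)²) = √841 = 29
|TU| = √((8)² + (0)²) = √64 = 8
|UP| = √((35)² + (12)²) = √1369 = 37
Perimeter = 25 + 4 + 15 + 29 + 8 + 37 = 118.

118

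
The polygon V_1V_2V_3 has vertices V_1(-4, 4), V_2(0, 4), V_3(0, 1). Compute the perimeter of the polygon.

12

|V_1V_2| = √((4)² + (0)²) = √16 = 4
|V_2V_3| = √((0)² + (-3)²) = √9 = 3
|V_3V_1| = √((-4)² + (3)²) = √25 = 5
Perimeter = 4 + 3 + 5 = 12.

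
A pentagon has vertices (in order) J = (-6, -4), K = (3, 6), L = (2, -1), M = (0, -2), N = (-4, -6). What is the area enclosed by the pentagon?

Apply the surveyor's formula: 2A = Σ (x_i·y_{i+1} − x_{i+1}·y_i), indices taken mod 5.
Cross-terms: -24, -15, -4, -8, -20  ⇒  Σ = -71
Area = |Σ|/2 = 35.5.

35.5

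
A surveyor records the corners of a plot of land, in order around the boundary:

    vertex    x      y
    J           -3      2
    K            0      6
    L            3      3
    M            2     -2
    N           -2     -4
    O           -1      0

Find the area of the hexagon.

33

Apply the shoelace formula: 2A = Σ (x_i·y_{i+1} − x_{i+1}·y_i), indices taken mod 6.
Σ = (-18) + (-18) + (-12) + (-12) + (-4) + (-2) = -66
Area = |Σ|/2 = 33.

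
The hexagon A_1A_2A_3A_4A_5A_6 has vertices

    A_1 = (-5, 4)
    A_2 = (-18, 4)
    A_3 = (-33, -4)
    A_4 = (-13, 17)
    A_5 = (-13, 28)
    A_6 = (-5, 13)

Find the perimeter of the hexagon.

|A_1A_2| = √((-13)² + (0)²) = √169 = 13
|A_2A_3| = √((-15)² + (-8)²) = √289 = 17
|A_3A_4| = √((20)² + (21)²) = √841 = 29
|A_4A_5| = √((0)² + (11)²) = √121 = 11
|A_5A_6| = √((8)² + (-15)²) = √289 = 17
|A_6A_1| = √((0)² + (-9)²) = √81 = 9
Perimeter = 13 + 17 + 29 + 11 + 17 + 9 = 96.

96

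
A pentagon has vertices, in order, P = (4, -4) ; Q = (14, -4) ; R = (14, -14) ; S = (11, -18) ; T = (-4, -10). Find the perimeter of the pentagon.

|PQ| = √((10)² + (0)²) = √100 = 10
|QR| = √((0)² + (-10)²) = √100 = 10
|RS| = √((-3)² + (-4)²) = √25 = 5
|ST| = √((-15)² + (8)²) = √289 = 17
|TP| = √((8)² + (6)²) = √100 = 10
Perimeter = 10 + 10 + 5 + 17 + 10 = 52.

52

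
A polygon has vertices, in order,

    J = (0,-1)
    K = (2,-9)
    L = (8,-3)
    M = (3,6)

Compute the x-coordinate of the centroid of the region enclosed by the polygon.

641/183

Apply the surveyor's formula. First the cross-terms c_i = x_i·y_{i+1} − x_{i+1}·y_i:
  2, 66, 57, -3  ⇒  2A = 122, A = 61.
Then Σ (x_i + x_{i+1})·c_i = 1282, so x̄ = 1282 / (6·61) = 641/183.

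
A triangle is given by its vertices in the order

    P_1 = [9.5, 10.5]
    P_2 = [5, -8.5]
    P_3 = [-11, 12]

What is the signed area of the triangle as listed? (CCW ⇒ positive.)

-198.125

Cross-terms: -133.25, -33.5, -229.5  ⇒  Σ = -396.25
Signed area = Σ/2 = -198.125 (negative ⇒ clockwise traversal).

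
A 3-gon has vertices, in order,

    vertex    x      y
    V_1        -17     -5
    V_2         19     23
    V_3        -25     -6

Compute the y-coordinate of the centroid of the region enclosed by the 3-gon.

4

Apply the shoelace (surveyor's) formula. First the cross-terms c_i = x_i·y_{i+1} − x_{i+1}·y_i:
  -296, 461, 23  ⇒  2A = 188, A = 94.
Then Σ (y_i + y_{i+1})·c_i = 2256, so ȳ = 2256 / (6·94) = 4.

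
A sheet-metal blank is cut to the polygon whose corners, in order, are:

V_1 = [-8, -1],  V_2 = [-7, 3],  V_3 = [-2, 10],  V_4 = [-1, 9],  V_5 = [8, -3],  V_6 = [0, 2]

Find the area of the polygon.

70

Apply the surveyor's formula: 2A = Σ (x_i·y_{i+1} − x_{i+1}·y_i), indices taken mod 6.
Σ = (-31) + (-64) + (-8) + (-69) + (16) + (16) = -140
Area = |Σ|/2 = 70.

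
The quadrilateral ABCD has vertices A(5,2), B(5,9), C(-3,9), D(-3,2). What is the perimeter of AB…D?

30

|AB| = √((0)² + (7)²) = √49 = 7
|BC| = √((-8)² + (0)²) = √64 = 8
|CD| = √((0)² + (-7)²) = √49 = 7
|DA| = √((8)² + (0)²) = √64 = 8
Perimeter = 7 + 8 + 7 + 8 = 30.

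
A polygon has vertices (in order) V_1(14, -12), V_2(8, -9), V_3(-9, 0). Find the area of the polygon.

V_1→V_2: (14)(-9) − (8)(-12) = -30
V_2→V_3: (8)(0) − (-9)(-9) = -81
V_3→V_1: (-9)(-12) − (14)(0) = 108
Σ = -3
Area = |Σ|/2 = 1.5.

1.5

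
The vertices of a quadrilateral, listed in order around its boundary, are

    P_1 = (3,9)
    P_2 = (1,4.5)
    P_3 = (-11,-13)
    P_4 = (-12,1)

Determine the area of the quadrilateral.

Apply Gauss's area formula: 2A = Σ (x_i·y_{i+1} − x_{i+1}·y_i), indices taken mod 4.
Σ = (4.5) + (36.5) + (-167) + (-111) = -237
Area = |Σ|/2 = 118.5.

118.5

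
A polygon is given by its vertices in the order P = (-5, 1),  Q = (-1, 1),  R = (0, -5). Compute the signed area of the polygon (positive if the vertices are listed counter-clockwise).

-12

Cross-terms: -4, 5, -25  ⇒  Σ = -24
Signed area = Σ/2 = -12 (negative ⇒ clockwise traversal).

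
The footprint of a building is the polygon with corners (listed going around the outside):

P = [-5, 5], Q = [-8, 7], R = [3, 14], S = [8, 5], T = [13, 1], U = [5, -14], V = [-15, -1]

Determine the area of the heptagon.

382

Σ = (5) + (-133) + (-97) + (-57) + (-187) + (-215) + (-80) = -764
Area = |Σ|/2 = 382.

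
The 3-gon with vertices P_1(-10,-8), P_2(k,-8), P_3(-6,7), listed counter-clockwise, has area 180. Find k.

14

Write out the shoelace sum; only the two edges meeting at P_2 involve k:
2·Area = [((-10)·(-8) − k·(-8)) + (k·7 − (-6)·(-8))] + 118
       = 15·k + 150 = 360
⇒ k = 14.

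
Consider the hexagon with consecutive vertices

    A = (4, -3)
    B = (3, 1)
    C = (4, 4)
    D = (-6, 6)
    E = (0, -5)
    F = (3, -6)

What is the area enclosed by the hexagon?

64.5

Apply the shoelace (surveyor's) formula: 2A = Σ (x_i·y_{i+1} − x_{i+1}·y_i), indices taken mod 6.
Σ = (13) + (8) + (48) + (30) + (15) + (15) = 129
Area = |Σ|/2 = 64.5.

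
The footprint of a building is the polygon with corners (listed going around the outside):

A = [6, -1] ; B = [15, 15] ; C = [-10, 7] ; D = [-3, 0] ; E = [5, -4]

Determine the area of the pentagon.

206

Σ = (105) + (255) + (21) + (12) + (19) = 412
Area = |Σ|/2 = 206.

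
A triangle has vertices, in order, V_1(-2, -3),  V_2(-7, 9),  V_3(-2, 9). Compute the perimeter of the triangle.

|V_1V_2| = √((-5)² + (12)²) = √169 = 13
|V_2V_3| = √((5)² + (0)²) = √25 = 5
|V_3V_1| = √((0)² + (-12)²) = √144 = 12
Perimeter = 13 + 5 + 12 = 30.

30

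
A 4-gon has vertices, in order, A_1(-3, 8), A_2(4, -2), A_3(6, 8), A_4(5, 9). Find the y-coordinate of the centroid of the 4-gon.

Apply the surveyor's formula. First the cross-terms c_i = x_i·y_{i+1} − x_{i+1}·y_i:
  -26, 44, 14, 67  ⇒  2A = 99, A = 49.5.
Then Σ (y_i + y_{i+1})·c_i = 1485, so ȳ = 1485 / (6·49.5) = 5.

5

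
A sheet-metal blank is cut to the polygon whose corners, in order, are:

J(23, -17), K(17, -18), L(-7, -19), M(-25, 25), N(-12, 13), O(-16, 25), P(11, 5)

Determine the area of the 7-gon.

Apply Gauss's area formula: 2A = Σ (x_i·y_{i+1} − x_{i+1}·y_i), indices taken mod 7.
Cross-terms: -125, -449, -650, -25, -92, -355, -302  ⇒  Σ = -1998
Area = |Σ|/2 = 999.

999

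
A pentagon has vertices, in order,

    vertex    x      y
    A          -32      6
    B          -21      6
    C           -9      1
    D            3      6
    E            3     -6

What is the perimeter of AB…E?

86

|AB| = √((11)² + (0)²) = √121 = 11
|BC| = √((12)² + (-5)²) = √169 = 13
|CD| = √((12)² + (5)²) = √169 = 13
|DE| = √((0)² + (-12)²) = √144 = 12
|EA| = √((-35)² + (12)²) = √1369 = 37
Perimeter = 11 + 13 + 13 + 12 + 37 = 86.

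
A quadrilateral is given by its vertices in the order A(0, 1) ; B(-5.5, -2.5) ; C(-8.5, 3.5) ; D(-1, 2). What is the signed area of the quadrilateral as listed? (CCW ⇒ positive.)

-24.75

Cross-terms: 5.5, -40.5, -13.5, -1  ⇒  Σ = -49.5
Signed area = Σ/2 = -24.75 (negative ⇒ clockwise traversal).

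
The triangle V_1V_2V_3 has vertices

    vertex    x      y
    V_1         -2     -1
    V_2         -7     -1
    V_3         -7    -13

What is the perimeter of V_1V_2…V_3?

30

|V_1V_2| = √((-5)² + (0)²) = √25 = 5
|V_2V_3| = √((0)² + (-12)²) = √144 = 12
|V_3V_1| = √((5)² + (12)²) = √169 = 13
Perimeter = 5 + 12 + 13 = 30.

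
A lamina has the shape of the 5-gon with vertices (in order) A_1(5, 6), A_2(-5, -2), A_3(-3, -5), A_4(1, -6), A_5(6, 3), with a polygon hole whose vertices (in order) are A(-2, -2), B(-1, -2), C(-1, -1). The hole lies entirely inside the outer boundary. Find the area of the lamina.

Outer boundary:
Σ = (20) + (19) + (23) + (39) + (21) = 122
Area = |Σ|/2 = 61.
Hole:
Apply Gauss's area formula: 2A = Σ (x_i·y_{i+1} − x_{i+1}·y_i), indices taken mod 3.
Σ = (2) + (-1) + (0) = 1
Area = |Σ|/2 = 0.5.
Net area = 61 − 0.5 = 60.5.

60.5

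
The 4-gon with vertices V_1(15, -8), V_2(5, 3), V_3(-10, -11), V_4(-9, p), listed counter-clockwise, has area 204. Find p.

Write out the shoelace sum; only the two edges meeting at V_4 involve p:
2·Area = [((-10)·p − (-9)·(-11)) + ((-9)·(-8) − 15·p)] + 60
       = -25·p + 33 = 408
⇒ p = -15.

-15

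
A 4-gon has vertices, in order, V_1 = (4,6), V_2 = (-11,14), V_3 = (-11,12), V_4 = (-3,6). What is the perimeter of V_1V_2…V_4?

|V_1V_2| = √((-15)² + (8)²) = √289 = 17
|V_2V_3| = √((0)² + (-2)²) = √4 = 2
|V_3V_4| = √((8)² + (-6)²) = √100 = 10
|V_4V_1| = √((7)² + (0)²) = √49 = 7
Perimeter = 17 + 2 + 10 + 7 = 36.

36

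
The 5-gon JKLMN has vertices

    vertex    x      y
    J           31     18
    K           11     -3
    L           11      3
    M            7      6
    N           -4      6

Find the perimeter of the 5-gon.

|JK| = √((-20)² + (-21)²) = √841 = 29
|KL| = √((0)² + (6)²) = √36 = 6
|LM| = √((-4)² + (3)²) = √25 = 5
|MN| = √((-11)² + (0)²) = √121 = 11
|NJ| = √((35)² + (12)²) = √1369 = 37
Perimeter = 29 + 6 + 5 + 11 + 37 = 88.

88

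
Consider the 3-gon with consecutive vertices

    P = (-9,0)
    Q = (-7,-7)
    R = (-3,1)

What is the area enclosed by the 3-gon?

22

Apply the shoelace (surveyor's) formula: 2A = Σ (x_i·y_{i+1} − x_{i+1}·y_i), indices taken mod 3.
Σ = (63) + (-28) + (9) = 44
Area = |Σ|/2 = 22.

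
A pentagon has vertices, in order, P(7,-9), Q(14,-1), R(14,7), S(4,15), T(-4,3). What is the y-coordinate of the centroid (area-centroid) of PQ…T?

3.128

Apply the surveyor's formula. First the cross-terms c_i = x_i·y_{i+1} − x_{i+1}·y_i:
  119, 112, 182, 72, 15  ⇒  2A = 500, A = 250.
Then Σ (y_i + y_{i+1})·c_i = 4692, so ȳ = 4692 / (6·250) = 3.128.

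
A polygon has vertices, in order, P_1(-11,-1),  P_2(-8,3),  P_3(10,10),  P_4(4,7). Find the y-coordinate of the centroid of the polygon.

47/12

Apply the shoelace (surveyor's) formula. First the cross-terms c_i = x_i·y_{i+1} − x_{i+1}·y_i:
  -41, -110, 30, 73  ⇒  2A = -48, A = -24.
Then Σ (y_i + y_{i+1})·c_i = -564, so ȳ = -564 / (6·(-24)) = 47/12.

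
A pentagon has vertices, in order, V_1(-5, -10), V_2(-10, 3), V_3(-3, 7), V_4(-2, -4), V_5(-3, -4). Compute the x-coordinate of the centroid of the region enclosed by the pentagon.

Apply the shoelace (surveyor's) formula. First the cross-terms c_i = x_i·y_{i+1} − x_{i+1}·y_i:
  -115, -61, 26, -4, 10  ⇒  2A = -144, A = -72.
Then Σ (x_i + x_{i+1})·c_i = 2328, so x̄ = 2328 / (6·(-72)) = -97/18.

-97/18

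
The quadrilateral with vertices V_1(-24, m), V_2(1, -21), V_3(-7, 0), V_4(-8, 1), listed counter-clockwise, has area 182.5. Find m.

1

The doubled signed area Σ (x_i y_{i+1} − x_{i+1} y_i) is linear in m.
With m=0 it equals 374; the coefficient of m is -9 (from the two edges through V_1).
So -9·m + 374 = 2·182.5 = 365 ⇒ m = 1.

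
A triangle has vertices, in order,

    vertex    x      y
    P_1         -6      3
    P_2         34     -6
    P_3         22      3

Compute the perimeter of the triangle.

|P_1P_2| = √((40)² + (-9)²) = √1681 = 41
|P_2P_3| = √((-12)² + (9)²) = √225 = 15
|P_3P_1| = √((-28)² + (0)²) = √784 = 28
Perimeter = 41 + 15 + 28 = 84.

84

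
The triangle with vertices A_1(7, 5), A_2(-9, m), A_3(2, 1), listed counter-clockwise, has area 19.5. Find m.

The doubled signed area Σ (x_i y_{i+1} − x_{i+1} y_i) is linear in m.
With m=0 it equals 39; the coefficient of m is 5 (from the two edges through A_2).
So 5·m + 39 = 2·19.5 = 39 ⇒ m = 0.

0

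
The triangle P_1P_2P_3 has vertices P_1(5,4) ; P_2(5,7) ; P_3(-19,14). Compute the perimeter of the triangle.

54

|P_1P_2| = √((0)² + (3)²) = √9 = 3
|P_2P_3| = √((-24)² + (7)²) = √625 = 25
|P_3P_1| = √((24)² + (-10)²) = √676 = 26
Perimeter = 3 + 25 + 26 = 54.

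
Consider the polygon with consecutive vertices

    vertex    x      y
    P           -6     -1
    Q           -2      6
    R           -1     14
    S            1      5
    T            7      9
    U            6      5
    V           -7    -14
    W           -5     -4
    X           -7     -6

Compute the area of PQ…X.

121

Apply the shoelace formula: 2A = Σ (x_i·y_{i+1} − x_{i+1}·y_i), indices taken mod 9.
Cross-terms: -38, -22, -19, -26, -19, -49, -42, 2, -29  ⇒  Σ = -242
Area = |Σ|/2 = 121.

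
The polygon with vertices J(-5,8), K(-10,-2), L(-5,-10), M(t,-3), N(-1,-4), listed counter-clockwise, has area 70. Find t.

The doubled signed area Σ (x_i y_{i+1} − x_{i+1} y_i) is linear in t.
With t=0 it equals 164; the coefficient of t is 6 (from the two edges through M).
So 6·t + 164 = 2·70 = 140 ⇒ t = -4.

-4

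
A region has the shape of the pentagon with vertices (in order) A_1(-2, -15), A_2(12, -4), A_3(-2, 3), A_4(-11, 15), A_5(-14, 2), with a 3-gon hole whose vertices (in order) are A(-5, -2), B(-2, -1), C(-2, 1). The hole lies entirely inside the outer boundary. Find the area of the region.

Outer boundary:
Apply the surveyor's formula: 2A = Σ (x_i·y_{i+1} − x_{i+1}·y_i), indices taken mod 5.
A_1→A_2: (-2)(-4) − (12)(-15) = 188
A_2→A_3: (12)(3) − (-2)(-4) = 28
A_3→A_4: (-2)(15) − (-11)(3) = 3
A_4→A_5: (-11)(2) − (-14)(15) = 188
A_5→A_1: (-14)(-15) − (-2)(2) = 214
Σ = 621
Area = |Σ|/2 = 310.5.
Hole:
Apply the shoelace (surveyor's) formula: 2A = Σ (x_i·y_{i+1} − x_{i+1}·y_i), indices taken mod 3.
A→B: (-5)(-1) − (-2)(-2) = 1
B→C: (-2)(1) − (-2)(-1) = -4
C→A: (-2)(-2) − (-5)(1) = 9
Σ = 6
Area = |Σ|/2 = 3.
Net area = 310.5 − 3 = 307.5.

307.5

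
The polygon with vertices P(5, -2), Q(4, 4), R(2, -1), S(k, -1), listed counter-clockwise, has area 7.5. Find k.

4

The doubled signed area Σ (x_i y_{i+1} − x_{i+1} y_i) is linear in k.
With k=0 it equals 19; the coefficient of k is -1 (from the two edges through S).
So -1·k + 19 = 2·7.5 = 15 ⇒ k = 4.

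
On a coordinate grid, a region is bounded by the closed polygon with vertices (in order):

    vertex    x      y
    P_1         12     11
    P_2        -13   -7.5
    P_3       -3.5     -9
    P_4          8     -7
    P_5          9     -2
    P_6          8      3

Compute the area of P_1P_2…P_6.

Apply the shoelace formula: 2A = Σ (x_i·y_{i+1} − x_{i+1}·y_i), indices taken mod 6.
P_1→P_2: (12)(-7.5) − (-13)(11) = 53
P_2→P_3: (-13)(-9) − (-3.5)(-7.5) = 90.75
P_3→P_4: (-3.5)(-7) − (8)(-9) = 96.5
P_4→P_5: (8)(-2) − (9)(-7) = 47
P_5→P_6: (9)(3) − (8)(-2) = 43
P_6→P_1: (8)(11) − (12)(3) = 52
Σ = 382.25
Area = |Σ|/2 = 191.125.

191.125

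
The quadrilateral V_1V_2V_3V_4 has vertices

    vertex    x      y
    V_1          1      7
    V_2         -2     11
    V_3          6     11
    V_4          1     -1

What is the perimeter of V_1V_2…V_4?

|V_1V_2| = √((-3)² + (4)²) = √25 = 5
|V_2V_3| = √((8)² + (0)²) = √64 = 8
|V_3V_4| = √((-5)² + (-12)²) = √169 = 13
|V_4V_1| = √((0)² + (8)²) = √64 = 8
Perimeter = 5 + 8 + 13 + 8 = 34.

34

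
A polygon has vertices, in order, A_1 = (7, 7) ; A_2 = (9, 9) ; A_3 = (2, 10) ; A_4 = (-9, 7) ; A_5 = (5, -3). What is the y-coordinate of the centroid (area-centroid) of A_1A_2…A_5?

104/21

Apply the shoelace formula. First the cross-terms c_i = x_i·y_{i+1} − x_{i+1}·y_i:
  0, 72, 104, -8, 56  ⇒  2A = 224, A = 112.
Then Σ (y_i + y_{i+1})·c_i = 3328, so ȳ = 3328 / (6·112) = 104/21.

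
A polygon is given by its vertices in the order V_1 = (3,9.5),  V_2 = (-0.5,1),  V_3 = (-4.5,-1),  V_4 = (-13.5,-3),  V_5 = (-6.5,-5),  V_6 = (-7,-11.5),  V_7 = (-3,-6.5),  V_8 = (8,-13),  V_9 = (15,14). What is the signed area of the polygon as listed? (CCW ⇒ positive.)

305

V_1→V_2: (3)(1) − (-0.5)(9.5) = 7.75
V_2→V_3: (-0.5)(-1) − (-4.5)(1) = 5
V_3→V_4: (-4.5)(-3) − (-13.5)(-1) = 0
V_4→V_5: (-13.5)(-5) − (-6.5)(-3) = 48
V_5→V_6: (-6.5)(-11.5) − (-7)(-5) = 39.75
V_6→V_7: (-7)(-6.5) − (-3)(-11.5) = 11
V_7→V_8: (-3)(-13) − (8)(-6.5) = 91
V_8→V_9: (8)(14) − (15)(-13) = 307
V_9→V_1: (15)(9.5) − (3)(14) = 100.5
Σ = 610
Signed area = Σ/2 = 305 (positive ⇒ counter-clockwise traversal).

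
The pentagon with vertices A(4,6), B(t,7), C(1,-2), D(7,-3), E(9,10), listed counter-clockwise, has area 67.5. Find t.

1

Write out the shoelace sum; only the two edges meeting at B involve t:
2·Area = [(4·7 − t·6) + (t·(-2) − 1·7)] + 122
       = -8·t + 143 = 135
⇒ t = 1.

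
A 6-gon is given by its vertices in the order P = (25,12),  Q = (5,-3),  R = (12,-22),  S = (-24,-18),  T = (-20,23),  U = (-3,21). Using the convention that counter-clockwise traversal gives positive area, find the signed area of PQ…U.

Cross-terms: -135, -74, -744, -912, -351, -561  ⇒  Σ = -2777
Signed area = Σ/2 = -1388.5 (negative ⇒ clockwise traversal).

-1388.5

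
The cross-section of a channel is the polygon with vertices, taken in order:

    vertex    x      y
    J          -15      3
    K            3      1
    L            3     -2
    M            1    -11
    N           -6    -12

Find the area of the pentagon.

170

Apply the shoelace (surveyor's) formula: 2A = Σ (x_i·y_{i+1} − x_{i+1}·y_i), indices taken mod 5.
Σ = (-24) + (-9) + (-31) + (-78) + (-198) = -340
Area = |Σ|/2 = 170.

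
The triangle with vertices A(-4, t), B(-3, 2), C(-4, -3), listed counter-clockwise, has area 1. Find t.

Write out the shoelace sum; only the two edges meeting at A involve t:
2·Area = [((-4)·t − (-4)·(-3)) + ((-4)·2 − (-3)·t)] + 17
       = -1·t + -3 = 2
⇒ t = -5.

-5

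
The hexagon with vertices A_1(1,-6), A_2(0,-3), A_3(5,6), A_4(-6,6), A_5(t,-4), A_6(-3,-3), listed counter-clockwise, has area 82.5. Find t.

-6

Write out the shoelace sum; only the two edges meeting at A_5 involve t:
2·Area = [((-6)·(-4) − t·6) + (t·(-3) − (-3)·(-4))] + 99
       = -9·t + 111 = 165
⇒ t = -6.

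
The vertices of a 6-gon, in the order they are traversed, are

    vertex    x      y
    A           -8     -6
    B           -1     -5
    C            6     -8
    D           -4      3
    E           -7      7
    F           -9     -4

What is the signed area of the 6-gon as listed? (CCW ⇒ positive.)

82

Σ = (34) + (38) + (-14) + (-7) + (91) + (22) = 164
Signed area = Σ/2 = 82 (positive ⇒ counter-clockwise traversal).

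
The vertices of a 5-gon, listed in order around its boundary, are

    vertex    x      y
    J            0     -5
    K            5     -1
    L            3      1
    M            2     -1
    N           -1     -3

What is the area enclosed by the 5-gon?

13

Apply the shoelace (surveyor's) formula: 2A = Σ (x_i·y_{i+1} − x_{i+1}·y_i), indices taken mod 5.
J→K: (0)(-1) − (5)(-5) = 25
K→L: (5)(1) − (3)(-1) = 8
L→M: (3)(-1) − (2)(1) = -5
M→N: (2)(-3) − (-1)(-1) = -7
N→J: (-1)(-5) − (0)(-3) = 5
Σ = 26
Area = |Σ|/2 = 13.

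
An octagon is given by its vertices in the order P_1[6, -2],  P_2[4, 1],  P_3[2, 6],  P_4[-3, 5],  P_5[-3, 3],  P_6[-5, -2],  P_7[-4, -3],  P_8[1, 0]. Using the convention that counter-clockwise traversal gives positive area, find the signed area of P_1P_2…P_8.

49.5

Σ = (14) + (22) + (28) + (6) + (21) + (7) + (3) + (-2) = 99
Signed area = Σ/2 = 49.5 (positive ⇒ counter-clockwise traversal).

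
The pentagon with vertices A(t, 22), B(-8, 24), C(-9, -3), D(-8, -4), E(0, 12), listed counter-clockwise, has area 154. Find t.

-2

Write out the shoelace sum; only the two edges meeting at A involve t:
2·Area = [(0·22 − t·12) + (t·24 − (-8)·22)] + 156
       = 12·t + 332 = 308
⇒ t = -2.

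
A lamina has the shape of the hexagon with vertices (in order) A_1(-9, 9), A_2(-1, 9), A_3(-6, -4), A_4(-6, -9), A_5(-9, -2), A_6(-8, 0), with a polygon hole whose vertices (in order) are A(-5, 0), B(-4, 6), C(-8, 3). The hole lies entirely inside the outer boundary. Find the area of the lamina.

60

Outer boundary:
Apply Gauss's area formula: 2A = Σ (x_i·y_{i+1} − x_{i+1}·y_i), indices taken mod 6.
Σ = (-72) + (58) + (30) + (-69) + (-16) + (-72) = -141
Area = |Σ|/2 = 70.5.
Hole:
Apply the shoelace (surveyor's) formula: 2A = Σ (x_i·y_{i+1} − x_{i+1}·y_i), indices taken mod 3.
Σ = (-30) + (36) + (15) = 21
Area = |Σ|/2 = 10.5.
Net area = 70.5 − 10.5 = 60.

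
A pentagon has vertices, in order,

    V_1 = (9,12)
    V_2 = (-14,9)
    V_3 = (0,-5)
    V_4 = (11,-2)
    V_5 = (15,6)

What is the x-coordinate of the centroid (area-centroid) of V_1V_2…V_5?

Apply the shoelace formula. First the cross-terms c_i = x_i·y_{i+1} − x_{i+1}·y_i:
  249, 70, 55, 96, 126  ⇒  2A = 596, A = 298.
Then Σ (x_i + x_{i+1})·c_i = 3900, so x̄ = 3900 / (6·298) = 325/149.

325/149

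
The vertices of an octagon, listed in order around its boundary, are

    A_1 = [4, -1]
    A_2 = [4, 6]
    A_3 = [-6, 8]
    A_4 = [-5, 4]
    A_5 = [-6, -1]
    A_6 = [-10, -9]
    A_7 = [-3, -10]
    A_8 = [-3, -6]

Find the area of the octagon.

Σ = (28) + (68) + (16) + (29) + (44) + (73) + (-12) + (27) = 273
Area = |Σ|/2 = 136.5.

136.5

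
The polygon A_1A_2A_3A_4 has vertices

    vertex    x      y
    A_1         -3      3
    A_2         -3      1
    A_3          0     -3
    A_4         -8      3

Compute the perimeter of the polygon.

22

|A_1A_2| = √((0)² + (-2)²) = √4 = 2
|A_2A_3| = √((3)² + (-4)²) = √25 = 5
|A_3A_4| = √((-8)² + (6)²) = √100 = 10
|A_4A_1| = √((5)² + (0)²) = √25 = 5
Perimeter = 2 + 5 + 10 + 5 = 22.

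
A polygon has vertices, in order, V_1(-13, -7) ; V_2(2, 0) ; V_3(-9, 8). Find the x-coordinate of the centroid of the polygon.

Apply Gauss's area formula. First the cross-terms c_i = x_i·y_{i+1} − x_{i+1}·y_i:
  14, 16, 167  ⇒  2A = 197, A = 98.5.
Then Σ (x_i + x_{i+1})·c_i = -3940, so x̄ = -3940 / (6·98.5) = -20/3.

-20/3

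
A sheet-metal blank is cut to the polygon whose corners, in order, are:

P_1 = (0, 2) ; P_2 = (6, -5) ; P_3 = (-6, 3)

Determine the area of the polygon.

18

Apply Gauss's area formula: 2A = Σ (x_i·y_{i+1} − x_{i+1}·y_i), indices taken mod 3.
Σ = (-12) + (-12) + (-12) = -36
Area = |Σ|/2 = 18.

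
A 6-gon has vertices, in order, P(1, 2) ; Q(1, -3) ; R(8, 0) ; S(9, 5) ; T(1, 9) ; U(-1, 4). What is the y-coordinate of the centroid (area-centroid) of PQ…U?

Apply the shoelace (surveyor's) formula. First the cross-terms c_i = x_i·y_{i+1} − x_{i+1}·y_i:
  -5, 24, 40, 76, 13, -6  ⇒  2A = 142, A = 71.
Then Σ (y_i + y_{i+1})·c_i = 1330, so ȳ = 1330 / (6·71) = 665/213.

665/213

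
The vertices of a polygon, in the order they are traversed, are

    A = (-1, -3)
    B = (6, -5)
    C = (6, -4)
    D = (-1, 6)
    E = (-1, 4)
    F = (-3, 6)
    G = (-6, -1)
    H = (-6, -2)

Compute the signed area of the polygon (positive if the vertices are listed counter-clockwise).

Apply Gauss's area formula: 2A = Σ (x_i·y_{i+1} − x_{i+1}·y_i), indices taken mod 8.
Σ = (23) + (6) + (32) + (2) + (6) + (39) + (6) + (16) = 130
Signed area = Σ/2 = 65 (positive ⇒ counter-clockwise traversal).

65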